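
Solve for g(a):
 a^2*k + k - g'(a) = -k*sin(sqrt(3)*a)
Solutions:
 g(a) = C1 + a^3*k/3 + a*k - sqrt(3)*k*cos(sqrt(3)*a)/3


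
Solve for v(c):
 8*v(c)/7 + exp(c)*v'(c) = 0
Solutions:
 v(c) = C1*exp(8*exp(-c)/7)


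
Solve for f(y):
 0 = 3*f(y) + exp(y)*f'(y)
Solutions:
 f(y) = C1*exp(3*exp(-y))


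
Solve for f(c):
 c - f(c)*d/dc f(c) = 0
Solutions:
 f(c) = -sqrt(C1 + c^2)
 f(c) = sqrt(C1 + c^2)


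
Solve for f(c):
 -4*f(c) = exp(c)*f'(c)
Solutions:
 f(c) = C1*exp(4*exp(-c))


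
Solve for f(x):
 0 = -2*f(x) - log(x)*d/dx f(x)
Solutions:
 f(x) = C1*exp(-2*li(x))


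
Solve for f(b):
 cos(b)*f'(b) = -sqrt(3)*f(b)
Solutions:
 f(b) = C1*(sin(b) - 1)^(sqrt(3)/2)/(sin(b) + 1)^(sqrt(3)/2)


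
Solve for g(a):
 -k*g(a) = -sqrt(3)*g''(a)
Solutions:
 g(a) = C1*exp(-3^(3/4)*a*sqrt(k)/3) + C2*exp(3^(3/4)*a*sqrt(k)/3)


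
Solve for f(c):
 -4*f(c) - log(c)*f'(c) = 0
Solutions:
 f(c) = C1*exp(-4*li(c))


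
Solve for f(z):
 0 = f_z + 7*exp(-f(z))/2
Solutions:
 f(z) = log(C1 - 7*z/2)


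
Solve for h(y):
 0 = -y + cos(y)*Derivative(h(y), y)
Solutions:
 h(y) = C1 + Integral(y/cos(y), y)


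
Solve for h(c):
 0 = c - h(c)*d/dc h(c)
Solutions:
 h(c) = -sqrt(C1 + c^2)
 h(c) = sqrt(C1 + c^2)


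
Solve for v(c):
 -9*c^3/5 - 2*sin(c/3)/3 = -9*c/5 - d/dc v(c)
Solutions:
 v(c) = C1 + 9*c^4/20 - 9*c^2/10 - 2*cos(c/3)


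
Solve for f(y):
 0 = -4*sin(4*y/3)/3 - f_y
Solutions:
 f(y) = C1 + cos(4*y/3)


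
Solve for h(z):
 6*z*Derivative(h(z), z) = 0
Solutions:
 h(z) = C1


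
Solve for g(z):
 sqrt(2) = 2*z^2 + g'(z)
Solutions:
 g(z) = C1 - 2*z^3/3 + sqrt(2)*z


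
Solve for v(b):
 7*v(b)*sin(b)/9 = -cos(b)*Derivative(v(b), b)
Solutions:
 v(b) = C1*cos(b)^(7/9)


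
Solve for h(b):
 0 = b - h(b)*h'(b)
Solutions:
 h(b) = -sqrt(C1 + b^2)
 h(b) = sqrt(C1 + b^2)


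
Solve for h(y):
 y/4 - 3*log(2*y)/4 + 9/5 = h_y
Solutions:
 h(y) = C1 + y^2/8 - 3*y*log(y)/4 - 3*y*log(2)/4 + 51*y/20


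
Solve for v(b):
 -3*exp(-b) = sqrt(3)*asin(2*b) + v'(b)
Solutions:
 v(b) = C1 - sqrt(3)*b*asin(2*b) - sqrt(3)*sqrt(1 - 4*b^2)/2 + 3*exp(-b)


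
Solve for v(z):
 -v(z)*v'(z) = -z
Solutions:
 v(z) = -sqrt(C1 + z^2)
 v(z) = sqrt(C1 + z^2)


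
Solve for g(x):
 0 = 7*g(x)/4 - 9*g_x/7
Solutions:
 g(x) = C1*exp(49*x/36)


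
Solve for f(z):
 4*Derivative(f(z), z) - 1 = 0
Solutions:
 f(z) = C1 + z/4


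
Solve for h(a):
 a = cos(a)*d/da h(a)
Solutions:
 h(a) = C1 + Integral(a/cos(a), a)


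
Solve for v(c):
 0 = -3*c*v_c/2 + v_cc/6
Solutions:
 v(c) = C1 + C2*erfi(3*sqrt(2)*c/2)


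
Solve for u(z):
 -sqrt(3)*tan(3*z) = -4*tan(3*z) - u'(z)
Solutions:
 u(z) = C1 - sqrt(3)*log(cos(3*z))/3 + 4*log(cos(3*z))/3


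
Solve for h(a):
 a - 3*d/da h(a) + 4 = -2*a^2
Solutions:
 h(a) = C1 + 2*a^3/9 + a^2/6 + 4*a/3


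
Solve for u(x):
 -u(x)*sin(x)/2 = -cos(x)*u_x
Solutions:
 u(x) = C1/sqrt(cos(x))


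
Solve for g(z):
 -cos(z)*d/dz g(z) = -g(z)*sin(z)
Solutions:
 g(z) = C1/cos(z)


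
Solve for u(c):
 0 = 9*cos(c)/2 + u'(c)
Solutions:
 u(c) = C1 - 9*sin(c)/2


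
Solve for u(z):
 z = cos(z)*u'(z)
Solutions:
 u(z) = C1 + Integral(z/cos(z), z)


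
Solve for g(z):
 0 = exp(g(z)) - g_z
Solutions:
 g(z) = log(-1/(C1 + z))


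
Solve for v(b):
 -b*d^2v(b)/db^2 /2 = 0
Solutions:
 v(b) = C1 + C2*b


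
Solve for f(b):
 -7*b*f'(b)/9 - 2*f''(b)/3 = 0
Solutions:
 f(b) = C1 + C2*erf(sqrt(21)*b/6)


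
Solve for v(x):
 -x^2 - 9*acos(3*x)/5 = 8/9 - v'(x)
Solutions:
 v(x) = C1 + x^3/3 + 9*x*acos(3*x)/5 + 8*x/9 - 3*sqrt(1 - 9*x^2)/5


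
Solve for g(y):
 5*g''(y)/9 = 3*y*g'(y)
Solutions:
 g(y) = C1 + C2*erfi(3*sqrt(30)*y/10)


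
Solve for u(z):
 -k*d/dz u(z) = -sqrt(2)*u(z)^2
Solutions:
 u(z) = -k/(C1*k + sqrt(2)*z)


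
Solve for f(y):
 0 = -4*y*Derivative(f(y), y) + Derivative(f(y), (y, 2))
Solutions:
 f(y) = C1 + C2*erfi(sqrt(2)*y)


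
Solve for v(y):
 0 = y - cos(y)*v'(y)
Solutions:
 v(y) = C1 + Integral(y/cos(y), y)


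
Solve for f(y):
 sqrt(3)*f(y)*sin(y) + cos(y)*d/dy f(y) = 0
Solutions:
 f(y) = C1*cos(y)^(sqrt(3))


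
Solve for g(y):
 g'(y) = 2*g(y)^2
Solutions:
 g(y) = -1/(C1 + 2*y)


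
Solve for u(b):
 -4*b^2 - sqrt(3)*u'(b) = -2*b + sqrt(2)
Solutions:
 u(b) = C1 - 4*sqrt(3)*b^3/9 + sqrt(3)*b^2/3 - sqrt(6)*b/3


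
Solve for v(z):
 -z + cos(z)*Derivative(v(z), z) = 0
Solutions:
 v(z) = C1 + Integral(z/cos(z), z)


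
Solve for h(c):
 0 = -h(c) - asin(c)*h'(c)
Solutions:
 h(c) = C1*exp(-Integral(1/asin(c), c))


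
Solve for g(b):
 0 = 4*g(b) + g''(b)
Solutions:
 g(b) = C1*sin(2*b) + C2*cos(2*b)


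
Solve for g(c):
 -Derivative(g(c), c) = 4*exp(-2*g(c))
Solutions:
 g(c) = log(-sqrt(C1 - 8*c))
 g(c) = log(C1 - 8*c)/2


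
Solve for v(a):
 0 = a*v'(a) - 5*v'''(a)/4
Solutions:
 v(a) = C1 + Integral(C2*airyai(10^(2/3)*a/5) + C3*airybi(10^(2/3)*a/5), a)


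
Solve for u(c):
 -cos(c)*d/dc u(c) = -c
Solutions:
 u(c) = C1 + Integral(c/cos(c), c)


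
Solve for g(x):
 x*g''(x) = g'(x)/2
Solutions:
 g(x) = C1 + C2*x^(3/2)


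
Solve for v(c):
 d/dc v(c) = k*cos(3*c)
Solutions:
 v(c) = C1 + k*sin(3*c)/3


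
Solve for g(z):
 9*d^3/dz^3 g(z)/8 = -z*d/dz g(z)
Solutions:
 g(z) = C1 + Integral(C2*airyai(-2*3^(1/3)*z/3) + C3*airybi(-2*3^(1/3)*z/3), z)


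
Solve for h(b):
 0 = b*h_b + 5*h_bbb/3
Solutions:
 h(b) = C1 + Integral(C2*airyai(-3^(1/3)*5^(2/3)*b/5) + C3*airybi(-3^(1/3)*5^(2/3)*b/5), b)


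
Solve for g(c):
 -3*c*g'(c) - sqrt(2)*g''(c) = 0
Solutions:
 g(c) = C1 + C2*erf(2^(1/4)*sqrt(3)*c/2)


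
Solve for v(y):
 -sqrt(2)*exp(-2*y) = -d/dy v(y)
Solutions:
 v(y) = C1 - sqrt(2)*exp(-2*y)/2


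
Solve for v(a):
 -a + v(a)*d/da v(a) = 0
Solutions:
 v(a) = -sqrt(C1 + a^2)
 v(a) = sqrt(C1 + a^2)


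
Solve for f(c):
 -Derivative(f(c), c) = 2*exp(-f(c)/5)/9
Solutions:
 f(c) = 5*log(C1 - 2*c/45)


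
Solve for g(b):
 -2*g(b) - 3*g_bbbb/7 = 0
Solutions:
 g(b) = (C1*sin(6^(3/4)*7^(1/4)*b/6) + C2*cos(6^(3/4)*7^(1/4)*b/6))*exp(-6^(3/4)*7^(1/4)*b/6) + (C3*sin(6^(3/4)*7^(1/4)*b/6) + C4*cos(6^(3/4)*7^(1/4)*b/6))*exp(6^(3/4)*7^(1/4)*b/6)


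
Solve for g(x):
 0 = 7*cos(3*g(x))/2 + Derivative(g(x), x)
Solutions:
 g(x) = -asin((C1 + exp(21*x))/(C1 - exp(21*x)))/3 + pi/3
 g(x) = asin((C1 + exp(21*x))/(C1 - exp(21*x)))/3


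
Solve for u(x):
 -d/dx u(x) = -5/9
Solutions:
 u(x) = C1 + 5*x/9


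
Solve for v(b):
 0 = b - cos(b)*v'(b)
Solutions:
 v(b) = C1 + Integral(b/cos(b), b)


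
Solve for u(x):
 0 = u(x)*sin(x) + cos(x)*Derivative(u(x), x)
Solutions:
 u(x) = C1*cos(x)


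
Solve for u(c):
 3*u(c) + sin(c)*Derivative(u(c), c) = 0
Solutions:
 u(c) = C1*(cos(c) + 1)^(3/2)/(cos(c) - 1)^(3/2)


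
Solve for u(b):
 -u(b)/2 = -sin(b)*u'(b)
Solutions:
 u(b) = C1*(cos(b) - 1)^(1/4)/(cos(b) + 1)^(1/4)


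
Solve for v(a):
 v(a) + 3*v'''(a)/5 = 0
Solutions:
 v(a) = C3*exp(-3^(2/3)*5^(1/3)*a/3) + (C1*sin(3^(1/6)*5^(1/3)*a/2) + C2*cos(3^(1/6)*5^(1/3)*a/2))*exp(3^(2/3)*5^(1/3)*a/6)


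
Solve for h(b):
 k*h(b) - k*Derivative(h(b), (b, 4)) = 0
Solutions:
 h(b) = C1*exp(-b) + C2*exp(b) + C3*sin(b) + C4*cos(b)


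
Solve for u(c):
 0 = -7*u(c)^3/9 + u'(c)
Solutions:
 u(c) = -3*sqrt(2)*sqrt(-1/(C1 + 7*c))/2
 u(c) = 3*sqrt(2)*sqrt(-1/(C1 + 7*c))/2


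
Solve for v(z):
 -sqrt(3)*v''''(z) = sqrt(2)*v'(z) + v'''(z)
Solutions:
 v(z) = C1 + C2*exp(z*(-4*sqrt(3) + 2*18^(1/3)/(2*sqrt(3) + 81*sqrt(6) + sqrt(-12 + (2*sqrt(3) + 81*sqrt(6))^2))^(1/3) + 12^(1/3)*(2*sqrt(3) + 81*sqrt(6) + sqrt(-12 + (2*sqrt(3) + 81*sqrt(6))^2))^(1/3))/36)*sin(2^(1/3)*3^(1/6)*z*(-2^(1/3)*3^(2/3)*(2*sqrt(3) + 81*sqrt(6) + 9*sqrt(-4/27 + (2*sqrt(3)/9 + 9*sqrt(6))^2))^(1/3) + 6/(2*sqrt(3) + 81*sqrt(6) + 9*sqrt(-4/27 + (2*sqrt(3)/9 + 9*sqrt(6))^2))^(1/3))/36) + C3*exp(z*(-4*sqrt(3) + 2*18^(1/3)/(2*sqrt(3) + 81*sqrt(6) + sqrt(-12 + (2*sqrt(3) + 81*sqrt(6))^2))^(1/3) + 12^(1/3)*(2*sqrt(3) + 81*sqrt(6) + sqrt(-12 + (2*sqrt(3) + 81*sqrt(6))^2))^(1/3))/36)*cos(2^(1/3)*3^(1/6)*z*(-2^(1/3)*3^(2/3)*(2*sqrt(3) + 81*sqrt(6) + 9*sqrt(-4/27 + (2*sqrt(3)/9 + 9*sqrt(6))^2))^(1/3) + 6/(2*sqrt(3) + 81*sqrt(6) + 9*sqrt(-4/27 + (2*sqrt(3)/9 + 9*sqrt(6))^2))^(1/3))/36) + C4*exp(-z*(2*18^(1/3)/(2*sqrt(3) + 81*sqrt(6) + sqrt(-12 + (2*sqrt(3) + 81*sqrt(6))^2))^(1/3) + 2*sqrt(3) + 12^(1/3)*(2*sqrt(3) + 81*sqrt(6) + sqrt(-12 + (2*sqrt(3) + 81*sqrt(6))^2))^(1/3))/18)


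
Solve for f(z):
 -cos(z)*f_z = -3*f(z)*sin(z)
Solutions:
 f(z) = C1/cos(z)^3


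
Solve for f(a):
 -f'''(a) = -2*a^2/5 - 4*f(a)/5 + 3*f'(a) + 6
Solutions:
 f(a) = C1*exp(5^(1/3)*a*(-5^(1/3)*(2 + sqrt(29))^(1/3) + 5/(2 + sqrt(29))^(1/3))/10)*sin(sqrt(3)*5^(1/3)*a*(5/(2 + sqrt(29))^(1/3) + 5^(1/3)*(2 + sqrt(29))^(1/3))/10) + C2*exp(5^(1/3)*a*(-5^(1/3)*(2 + sqrt(29))^(1/3) + 5/(2 + sqrt(29))^(1/3))/10)*cos(sqrt(3)*5^(1/3)*a*(5/(2 + sqrt(29))^(1/3) + 5^(1/3)*(2 + sqrt(29))^(1/3))/10) + C3*exp(5^(1/3)*a*(-1/(2 + sqrt(29))^(1/3) + 5^(1/3)*(2 + sqrt(29))^(1/3)/5)) - a^2/2 - 15*a/4 - 105/16


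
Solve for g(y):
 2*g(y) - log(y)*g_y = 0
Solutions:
 g(y) = C1*exp(2*li(y))


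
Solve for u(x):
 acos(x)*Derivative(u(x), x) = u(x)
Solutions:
 u(x) = C1*exp(Integral(1/acos(x), x))


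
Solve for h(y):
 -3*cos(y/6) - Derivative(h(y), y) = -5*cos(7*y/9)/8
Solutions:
 h(y) = C1 - 18*sin(y/6) + 45*sin(7*y/9)/56


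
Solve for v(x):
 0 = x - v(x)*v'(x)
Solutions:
 v(x) = -sqrt(C1 + x^2)
 v(x) = sqrt(C1 + x^2)


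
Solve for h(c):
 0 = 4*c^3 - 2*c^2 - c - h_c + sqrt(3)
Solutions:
 h(c) = C1 + c^4 - 2*c^3/3 - c^2/2 + sqrt(3)*c


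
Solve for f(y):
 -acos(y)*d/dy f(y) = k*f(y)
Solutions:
 f(y) = C1*exp(-k*Integral(1/acos(y), y))


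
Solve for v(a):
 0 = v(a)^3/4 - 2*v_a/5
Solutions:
 v(a) = -2*sqrt(-1/(C1 + 5*a))
 v(a) = 2*sqrt(-1/(C1 + 5*a))


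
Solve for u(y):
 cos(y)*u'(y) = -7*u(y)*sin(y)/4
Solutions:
 u(y) = C1*cos(y)^(7/4)


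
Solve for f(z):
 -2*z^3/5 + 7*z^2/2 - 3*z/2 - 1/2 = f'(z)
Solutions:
 f(z) = C1 - z^4/10 + 7*z^3/6 - 3*z^2/4 - z/2


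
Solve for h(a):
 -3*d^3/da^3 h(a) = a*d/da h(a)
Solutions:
 h(a) = C1 + Integral(C2*airyai(-3^(2/3)*a/3) + C3*airybi(-3^(2/3)*a/3), a)


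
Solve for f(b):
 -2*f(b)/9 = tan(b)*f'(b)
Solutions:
 f(b) = C1/sin(b)^(2/9)


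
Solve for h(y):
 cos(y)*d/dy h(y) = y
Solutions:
 h(y) = C1 + Integral(y/cos(y), y)


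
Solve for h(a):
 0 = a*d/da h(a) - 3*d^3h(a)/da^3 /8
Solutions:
 h(a) = C1 + Integral(C2*airyai(2*3^(2/3)*a/3) + C3*airybi(2*3^(2/3)*a/3), a)


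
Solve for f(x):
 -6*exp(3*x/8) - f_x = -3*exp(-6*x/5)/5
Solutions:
 f(x) = C1 - 16*exp(3*x/8) - exp(-6*x/5)/2


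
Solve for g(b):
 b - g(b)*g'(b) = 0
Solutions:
 g(b) = -sqrt(C1 + b^2)
 g(b) = sqrt(C1 + b^2)


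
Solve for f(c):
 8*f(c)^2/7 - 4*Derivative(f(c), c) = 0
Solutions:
 f(c) = -7/(C1 + 2*c)


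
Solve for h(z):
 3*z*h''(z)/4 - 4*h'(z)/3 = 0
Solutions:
 h(z) = C1 + C2*z^(25/9)


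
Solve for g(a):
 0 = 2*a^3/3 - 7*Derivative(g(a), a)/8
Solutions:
 g(a) = C1 + 4*a^4/21


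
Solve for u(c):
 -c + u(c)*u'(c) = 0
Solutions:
 u(c) = -sqrt(C1 + c^2)
 u(c) = sqrt(C1 + c^2)


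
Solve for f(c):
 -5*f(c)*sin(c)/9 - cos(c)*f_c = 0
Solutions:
 f(c) = C1*cos(c)^(5/9)


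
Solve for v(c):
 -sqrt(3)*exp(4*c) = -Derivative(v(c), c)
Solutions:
 v(c) = C1 + sqrt(3)*exp(4*c)/4


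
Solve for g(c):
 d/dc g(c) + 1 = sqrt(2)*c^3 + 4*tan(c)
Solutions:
 g(c) = C1 + sqrt(2)*c^4/4 - c - 4*log(cos(c))


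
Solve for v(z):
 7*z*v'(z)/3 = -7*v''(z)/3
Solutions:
 v(z) = C1 + C2*erf(sqrt(2)*z/2)


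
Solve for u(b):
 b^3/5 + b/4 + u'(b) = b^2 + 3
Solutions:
 u(b) = C1 - b^4/20 + b^3/3 - b^2/8 + 3*b


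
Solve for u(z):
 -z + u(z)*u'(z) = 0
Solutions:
 u(z) = -sqrt(C1 + z^2)
 u(z) = sqrt(C1 + z^2)


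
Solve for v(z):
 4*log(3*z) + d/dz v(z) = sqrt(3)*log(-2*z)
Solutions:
 v(z) = C1 - z*(4 - sqrt(3))*log(z) + z*(-4*log(3) - sqrt(3) + sqrt(3)*log(2) + 4 + sqrt(3)*I*pi)


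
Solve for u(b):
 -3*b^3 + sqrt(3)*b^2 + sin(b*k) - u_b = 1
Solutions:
 u(b) = C1 - 3*b^4/4 + sqrt(3)*b^3/3 - b - cos(b*k)/k


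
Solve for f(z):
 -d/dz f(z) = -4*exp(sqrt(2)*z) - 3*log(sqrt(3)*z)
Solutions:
 f(z) = C1 + 3*z*log(z) + z*(-3 + 3*log(3)/2) + 2*sqrt(2)*exp(sqrt(2)*z)


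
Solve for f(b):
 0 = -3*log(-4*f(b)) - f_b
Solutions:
 Integral(1/(log(-_y) + 2*log(2)), (_y, f(b)))/3 = C1 - b


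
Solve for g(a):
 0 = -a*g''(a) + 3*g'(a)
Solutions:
 g(a) = C1 + C2*a^4


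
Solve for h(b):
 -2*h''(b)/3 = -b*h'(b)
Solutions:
 h(b) = C1 + C2*erfi(sqrt(3)*b/2)


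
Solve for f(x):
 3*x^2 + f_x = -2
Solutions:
 f(x) = C1 - x^3 - 2*x


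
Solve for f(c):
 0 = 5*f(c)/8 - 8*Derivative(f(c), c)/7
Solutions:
 f(c) = C1*exp(35*c/64)


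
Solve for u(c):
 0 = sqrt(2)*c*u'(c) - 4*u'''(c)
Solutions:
 u(c) = C1 + Integral(C2*airyai(sqrt(2)*c/2) + C3*airybi(sqrt(2)*c/2), c)


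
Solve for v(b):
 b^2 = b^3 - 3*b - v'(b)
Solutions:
 v(b) = C1 + b^4/4 - b^3/3 - 3*b^2/2


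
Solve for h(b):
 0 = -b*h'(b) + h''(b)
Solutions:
 h(b) = C1 + C2*erfi(sqrt(2)*b/2)


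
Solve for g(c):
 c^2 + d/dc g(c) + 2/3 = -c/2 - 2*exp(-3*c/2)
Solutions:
 g(c) = C1 - c^3/3 - c^2/4 - 2*c/3 + 4*exp(-3*c/2)/3


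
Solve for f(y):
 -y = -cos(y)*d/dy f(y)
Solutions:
 f(y) = C1 + Integral(y/cos(y), y)


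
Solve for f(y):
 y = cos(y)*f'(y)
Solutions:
 f(y) = C1 + Integral(y/cos(y), y)


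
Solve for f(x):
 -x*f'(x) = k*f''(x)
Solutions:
 f(x) = C1 + C2*sqrt(k)*erf(sqrt(2)*x*sqrt(1/k)/2)


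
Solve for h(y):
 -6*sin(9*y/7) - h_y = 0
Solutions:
 h(y) = C1 + 14*cos(9*y/7)/3


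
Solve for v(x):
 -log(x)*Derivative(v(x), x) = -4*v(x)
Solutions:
 v(x) = C1*exp(4*li(x))


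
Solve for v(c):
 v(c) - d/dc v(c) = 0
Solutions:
 v(c) = C1*exp(c)


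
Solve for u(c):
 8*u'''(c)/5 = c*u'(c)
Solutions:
 u(c) = C1 + Integral(C2*airyai(5^(1/3)*c/2) + C3*airybi(5^(1/3)*c/2), c)


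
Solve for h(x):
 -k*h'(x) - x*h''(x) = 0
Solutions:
 h(x) = C1 + x^(1 - re(k))*(C2*sin(log(x)*Abs(im(k))) + C3*cos(log(x)*im(k)))


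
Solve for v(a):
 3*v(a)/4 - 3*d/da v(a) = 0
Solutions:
 v(a) = C1*exp(a/4)


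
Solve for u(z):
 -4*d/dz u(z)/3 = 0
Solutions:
 u(z) = C1


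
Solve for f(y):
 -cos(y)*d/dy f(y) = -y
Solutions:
 f(y) = C1 + Integral(y/cos(y), y)


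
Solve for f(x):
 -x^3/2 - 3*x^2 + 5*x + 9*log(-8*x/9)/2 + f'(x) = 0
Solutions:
 f(x) = C1 + x^4/8 + x^3 - 5*x^2/2 - 9*x*log(-x)/2 + x*(-27*log(2)/2 + 9/2 + 9*log(3))


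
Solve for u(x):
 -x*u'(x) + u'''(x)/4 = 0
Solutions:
 u(x) = C1 + Integral(C2*airyai(2^(2/3)*x) + C3*airybi(2^(2/3)*x), x)


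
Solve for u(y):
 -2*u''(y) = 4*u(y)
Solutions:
 u(y) = C1*sin(sqrt(2)*y) + C2*cos(sqrt(2)*y)


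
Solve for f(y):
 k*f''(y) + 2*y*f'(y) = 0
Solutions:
 f(y) = C1 + C2*sqrt(k)*erf(y*sqrt(1/k))


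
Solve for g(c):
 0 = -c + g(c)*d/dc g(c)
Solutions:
 g(c) = -sqrt(C1 + c^2)
 g(c) = sqrt(C1 + c^2)


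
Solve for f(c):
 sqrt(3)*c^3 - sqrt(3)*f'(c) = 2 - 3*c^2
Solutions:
 f(c) = C1 + c^4/4 + sqrt(3)*c^3/3 - 2*sqrt(3)*c/3


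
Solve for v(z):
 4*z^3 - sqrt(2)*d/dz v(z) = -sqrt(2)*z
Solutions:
 v(z) = C1 + sqrt(2)*z^4/2 + z^2/2


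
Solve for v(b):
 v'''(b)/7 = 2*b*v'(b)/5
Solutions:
 v(b) = C1 + Integral(C2*airyai(14^(1/3)*5^(2/3)*b/5) + C3*airybi(14^(1/3)*5^(2/3)*b/5), b)


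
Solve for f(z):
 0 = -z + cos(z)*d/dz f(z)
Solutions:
 f(z) = C1 + Integral(z/cos(z), z)


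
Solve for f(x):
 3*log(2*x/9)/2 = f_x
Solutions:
 f(x) = C1 + 3*x*log(x)/2 - 3*x*log(3) - 3*x/2 + 3*x*log(2)/2


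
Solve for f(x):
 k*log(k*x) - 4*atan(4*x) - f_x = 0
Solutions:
 f(x) = C1 + k*x*(log(k*x) - 1) - 4*x*atan(4*x) + log(16*x^2 + 1)/2


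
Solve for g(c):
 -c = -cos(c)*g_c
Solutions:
 g(c) = C1 + Integral(c/cos(c), c)


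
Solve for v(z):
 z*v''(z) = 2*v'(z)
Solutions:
 v(z) = C1 + C2*z^3


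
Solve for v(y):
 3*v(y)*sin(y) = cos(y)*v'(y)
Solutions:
 v(y) = C1/cos(y)^3


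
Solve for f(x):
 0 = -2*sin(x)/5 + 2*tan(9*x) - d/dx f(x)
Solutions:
 f(x) = C1 - 2*log(cos(9*x))/9 + 2*cos(x)/5


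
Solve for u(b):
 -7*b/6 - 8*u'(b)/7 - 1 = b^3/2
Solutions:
 u(b) = C1 - 7*b^4/64 - 49*b^2/96 - 7*b/8


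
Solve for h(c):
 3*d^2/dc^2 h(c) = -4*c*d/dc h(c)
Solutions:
 h(c) = C1 + C2*erf(sqrt(6)*c/3)


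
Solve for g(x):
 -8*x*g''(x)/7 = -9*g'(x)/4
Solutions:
 g(x) = C1 + C2*x^(95/32)


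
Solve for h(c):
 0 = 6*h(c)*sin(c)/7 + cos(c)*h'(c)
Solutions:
 h(c) = C1*cos(c)^(6/7)


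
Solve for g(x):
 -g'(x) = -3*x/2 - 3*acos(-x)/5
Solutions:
 g(x) = C1 + 3*x^2/4 + 3*x*acos(-x)/5 + 3*sqrt(1 - x^2)/5


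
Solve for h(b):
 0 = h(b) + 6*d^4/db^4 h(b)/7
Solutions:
 h(b) = (C1*sin(14^(1/4)*3^(3/4)*b/6) + C2*cos(14^(1/4)*3^(3/4)*b/6))*exp(-14^(1/4)*3^(3/4)*b/6) + (C3*sin(14^(1/4)*3^(3/4)*b/6) + C4*cos(14^(1/4)*3^(3/4)*b/6))*exp(14^(1/4)*3^(3/4)*b/6)


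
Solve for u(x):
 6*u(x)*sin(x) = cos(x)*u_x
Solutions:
 u(x) = C1/cos(x)^6


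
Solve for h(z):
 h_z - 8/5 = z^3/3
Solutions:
 h(z) = C1 + z^4/12 + 8*z/5


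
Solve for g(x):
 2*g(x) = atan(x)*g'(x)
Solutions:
 g(x) = C1*exp(2*Integral(1/atan(x), x))


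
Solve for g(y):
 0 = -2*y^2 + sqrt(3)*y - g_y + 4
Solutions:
 g(y) = C1 - 2*y^3/3 + sqrt(3)*y^2/2 + 4*y


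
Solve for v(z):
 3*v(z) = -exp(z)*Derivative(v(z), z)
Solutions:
 v(z) = C1*exp(3*exp(-z))


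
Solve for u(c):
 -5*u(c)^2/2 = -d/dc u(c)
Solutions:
 u(c) = -2/(C1 + 5*c)


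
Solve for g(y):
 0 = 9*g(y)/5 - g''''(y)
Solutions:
 g(y) = C1*exp(-sqrt(3)*5^(3/4)*y/5) + C2*exp(sqrt(3)*5^(3/4)*y/5) + C3*sin(sqrt(3)*5^(3/4)*y/5) + C4*cos(sqrt(3)*5^(3/4)*y/5)


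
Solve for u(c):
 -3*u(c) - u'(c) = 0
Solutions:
 u(c) = C1*exp(-3*c)


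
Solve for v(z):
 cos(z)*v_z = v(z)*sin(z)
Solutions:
 v(z) = C1/cos(z)


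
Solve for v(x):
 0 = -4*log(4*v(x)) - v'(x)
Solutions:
 Integral(1/(log(_y) + 2*log(2)), (_y, v(x)))/4 = C1 - x


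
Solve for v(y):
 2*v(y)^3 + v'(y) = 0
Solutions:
 v(y) = -sqrt(2)*sqrt(-1/(C1 - 2*y))/2
 v(y) = sqrt(2)*sqrt(-1/(C1 - 2*y))/2


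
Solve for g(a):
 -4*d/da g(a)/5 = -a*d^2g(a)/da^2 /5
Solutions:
 g(a) = C1 + C2*a^5


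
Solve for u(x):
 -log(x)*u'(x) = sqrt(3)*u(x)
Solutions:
 u(x) = C1*exp(-sqrt(3)*li(x))


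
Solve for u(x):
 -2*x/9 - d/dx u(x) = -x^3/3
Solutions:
 u(x) = C1 + x^4/12 - x^2/9


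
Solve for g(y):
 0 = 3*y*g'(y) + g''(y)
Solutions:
 g(y) = C1 + C2*erf(sqrt(6)*y/2)


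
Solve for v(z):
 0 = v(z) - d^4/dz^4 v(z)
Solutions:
 v(z) = C1*exp(-z) + C2*exp(z) + C3*sin(z) + C4*cos(z)


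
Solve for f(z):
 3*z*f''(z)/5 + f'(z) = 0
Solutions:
 f(z) = C1 + C2/z^(2/3)


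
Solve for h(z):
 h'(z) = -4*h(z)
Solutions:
 h(z) = C1*exp(-4*z)


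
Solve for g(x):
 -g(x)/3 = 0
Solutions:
 g(x) = 0


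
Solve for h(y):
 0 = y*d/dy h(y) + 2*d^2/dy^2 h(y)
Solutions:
 h(y) = C1 + C2*erf(y/2)


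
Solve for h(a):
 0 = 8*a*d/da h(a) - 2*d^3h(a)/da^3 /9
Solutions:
 h(a) = C1 + Integral(C2*airyai(6^(2/3)*a) + C3*airybi(6^(2/3)*a), a)


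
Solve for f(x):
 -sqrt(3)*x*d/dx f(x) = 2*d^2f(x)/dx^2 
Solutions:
 f(x) = C1 + C2*erf(3^(1/4)*x/2)


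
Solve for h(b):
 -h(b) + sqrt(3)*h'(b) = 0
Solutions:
 h(b) = C1*exp(sqrt(3)*b/3)


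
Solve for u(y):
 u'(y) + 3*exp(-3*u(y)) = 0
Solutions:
 u(y) = log(C1 - 9*y)/3
 u(y) = log((-3^(1/3) - 3^(5/6)*I)*(C1 - 3*y)^(1/3)/2)
 u(y) = log((-3^(1/3) + 3^(5/6)*I)*(C1 - 3*y)^(1/3)/2)


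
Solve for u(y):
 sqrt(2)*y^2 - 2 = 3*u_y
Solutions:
 u(y) = C1 + sqrt(2)*y^3/9 - 2*y/3


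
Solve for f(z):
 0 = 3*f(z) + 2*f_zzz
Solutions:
 f(z) = C3*exp(-2^(2/3)*3^(1/3)*z/2) + (C1*sin(2^(2/3)*3^(5/6)*z/4) + C2*cos(2^(2/3)*3^(5/6)*z/4))*exp(2^(2/3)*3^(1/3)*z/4)


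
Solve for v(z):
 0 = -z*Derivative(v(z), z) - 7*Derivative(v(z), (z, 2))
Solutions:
 v(z) = C1 + C2*erf(sqrt(14)*z/14)


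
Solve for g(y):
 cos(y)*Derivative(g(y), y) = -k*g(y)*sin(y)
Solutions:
 g(y) = C1*exp(k*log(cos(y)))


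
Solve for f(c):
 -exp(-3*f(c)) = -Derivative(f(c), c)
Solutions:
 f(c) = log(C1 + 3*c)/3
 f(c) = log((-3^(1/3) - 3^(5/6)*I)*(C1 + c)^(1/3)/2)
 f(c) = log((-3^(1/3) + 3^(5/6)*I)*(C1 + c)^(1/3)/2)


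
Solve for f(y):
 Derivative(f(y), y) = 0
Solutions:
 f(y) = C1


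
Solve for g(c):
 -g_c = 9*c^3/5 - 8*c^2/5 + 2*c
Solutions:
 g(c) = C1 - 9*c^4/20 + 8*c^3/15 - c^2


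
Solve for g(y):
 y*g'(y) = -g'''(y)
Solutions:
 g(y) = C1 + Integral(C2*airyai(-y) + C3*airybi(-y), y)


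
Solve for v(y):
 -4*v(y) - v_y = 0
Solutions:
 v(y) = C1*exp(-4*y)


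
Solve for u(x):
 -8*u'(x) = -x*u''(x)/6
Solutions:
 u(x) = C1 + C2*x^49


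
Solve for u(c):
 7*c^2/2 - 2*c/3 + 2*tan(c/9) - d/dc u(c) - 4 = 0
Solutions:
 u(c) = C1 + 7*c^3/6 - c^2/3 - 4*c - 18*log(cos(c/9))


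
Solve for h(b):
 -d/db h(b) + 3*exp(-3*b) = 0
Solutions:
 h(b) = C1 - exp(-3*b)


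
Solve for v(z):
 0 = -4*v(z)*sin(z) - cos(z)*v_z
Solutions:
 v(z) = C1*cos(z)^4


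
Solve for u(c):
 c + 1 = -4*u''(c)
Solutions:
 u(c) = C1 + C2*c - c^3/24 - c^2/8


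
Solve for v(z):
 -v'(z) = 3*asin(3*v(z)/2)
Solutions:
 Integral(1/asin(3*_y/2), (_y, v(z))) = C1 - 3*z


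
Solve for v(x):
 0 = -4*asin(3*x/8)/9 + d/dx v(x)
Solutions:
 v(x) = C1 + 4*x*asin(3*x/8)/9 + 4*sqrt(64 - 9*x^2)/27


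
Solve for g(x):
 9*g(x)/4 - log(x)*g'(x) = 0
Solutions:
 g(x) = C1*exp(9*li(x)/4)


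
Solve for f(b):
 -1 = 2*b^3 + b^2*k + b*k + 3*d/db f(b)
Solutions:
 f(b) = C1 - b^4/6 - b^3*k/9 - b^2*k/6 - b/3


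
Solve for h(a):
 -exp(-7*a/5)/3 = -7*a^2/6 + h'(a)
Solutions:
 h(a) = C1 + 7*a^3/18 + 5*exp(-7*a/5)/21


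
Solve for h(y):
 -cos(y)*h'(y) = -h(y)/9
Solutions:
 h(y) = C1*(sin(y) + 1)^(1/18)/(sin(y) - 1)^(1/18)


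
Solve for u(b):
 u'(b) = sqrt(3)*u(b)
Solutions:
 u(b) = C1*exp(sqrt(3)*b)


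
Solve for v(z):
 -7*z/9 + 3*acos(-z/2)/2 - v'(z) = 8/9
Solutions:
 v(z) = C1 - 7*z^2/18 + 3*z*acos(-z/2)/2 - 8*z/9 + 3*sqrt(4 - z^2)/2


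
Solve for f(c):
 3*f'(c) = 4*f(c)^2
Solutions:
 f(c) = -3/(C1 + 4*c)


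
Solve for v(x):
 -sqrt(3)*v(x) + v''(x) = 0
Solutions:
 v(x) = C1*exp(-3^(1/4)*x) + C2*exp(3^(1/4)*x)


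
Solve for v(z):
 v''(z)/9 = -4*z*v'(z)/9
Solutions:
 v(z) = C1 + C2*erf(sqrt(2)*z)


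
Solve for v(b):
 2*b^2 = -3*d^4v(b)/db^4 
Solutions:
 v(b) = C1 + C2*b + C3*b^2 + C4*b^3 - b^6/540


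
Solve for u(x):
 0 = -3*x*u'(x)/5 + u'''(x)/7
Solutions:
 u(x) = C1 + Integral(C2*airyai(21^(1/3)*5^(2/3)*x/5) + C3*airybi(21^(1/3)*5^(2/3)*x/5), x)


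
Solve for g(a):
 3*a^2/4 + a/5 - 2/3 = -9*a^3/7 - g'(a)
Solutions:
 g(a) = C1 - 9*a^4/28 - a^3/4 - a^2/10 + 2*a/3


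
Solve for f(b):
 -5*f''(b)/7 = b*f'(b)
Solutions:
 f(b) = C1 + C2*erf(sqrt(70)*b/10)


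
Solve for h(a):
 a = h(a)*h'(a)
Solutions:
 h(a) = -sqrt(C1 + a^2)
 h(a) = sqrt(C1 + a^2)


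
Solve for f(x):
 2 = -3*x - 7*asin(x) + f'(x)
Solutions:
 f(x) = C1 + 3*x^2/2 + 7*x*asin(x) + 2*x + 7*sqrt(1 - x^2)


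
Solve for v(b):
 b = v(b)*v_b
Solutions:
 v(b) = -sqrt(C1 + b^2)
 v(b) = sqrt(C1 + b^2)


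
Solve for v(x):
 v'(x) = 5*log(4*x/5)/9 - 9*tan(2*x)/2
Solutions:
 v(x) = C1 + 5*x*log(x)/9 - 5*x*log(5)/9 - 5*x/9 + 10*x*log(2)/9 + 9*log(cos(2*x))/4


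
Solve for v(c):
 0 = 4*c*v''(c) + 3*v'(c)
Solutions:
 v(c) = C1 + C2*c^(1/4)


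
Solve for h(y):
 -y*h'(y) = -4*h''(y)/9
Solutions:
 h(y) = C1 + C2*erfi(3*sqrt(2)*y/4)


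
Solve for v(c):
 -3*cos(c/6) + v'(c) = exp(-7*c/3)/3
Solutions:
 v(c) = C1 + 18*sin(c/6) - exp(-7*c/3)/7


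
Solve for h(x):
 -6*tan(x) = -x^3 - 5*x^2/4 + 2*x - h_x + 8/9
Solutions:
 h(x) = C1 - x^4/4 - 5*x^3/12 + x^2 + 8*x/9 - 6*log(cos(x))


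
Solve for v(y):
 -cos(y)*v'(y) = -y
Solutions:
 v(y) = C1 + Integral(y/cos(y), y)


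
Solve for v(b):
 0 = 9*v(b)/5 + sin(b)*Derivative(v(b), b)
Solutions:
 v(b) = C1*(cos(b) + 1)^(9/10)/(cos(b) - 1)^(9/10)


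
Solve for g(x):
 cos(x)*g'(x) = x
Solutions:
 g(x) = C1 + Integral(x/cos(x), x)


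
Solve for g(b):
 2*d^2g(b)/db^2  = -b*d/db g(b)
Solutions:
 g(b) = C1 + C2*erf(b/2)


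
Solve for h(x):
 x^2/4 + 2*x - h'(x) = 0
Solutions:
 h(x) = C1 + x^3/12 + x^2


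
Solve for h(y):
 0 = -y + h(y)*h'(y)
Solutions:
 h(y) = -sqrt(C1 + y^2)
 h(y) = sqrt(C1 + y^2)


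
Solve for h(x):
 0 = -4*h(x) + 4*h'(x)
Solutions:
 h(x) = C1*exp(x)


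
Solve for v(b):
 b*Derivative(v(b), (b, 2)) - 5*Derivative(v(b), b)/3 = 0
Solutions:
 v(b) = C1 + C2*b^(8/3)


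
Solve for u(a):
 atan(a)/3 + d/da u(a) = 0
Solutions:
 u(a) = C1 - a*atan(a)/3 + log(a^2 + 1)/6


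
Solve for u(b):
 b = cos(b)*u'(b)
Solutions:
 u(b) = C1 + Integral(b/cos(b), b)


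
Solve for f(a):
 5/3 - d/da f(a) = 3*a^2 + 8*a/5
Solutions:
 f(a) = C1 - a^3 - 4*a^2/5 + 5*a/3


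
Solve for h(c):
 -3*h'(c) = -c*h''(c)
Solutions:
 h(c) = C1 + C2*c^4


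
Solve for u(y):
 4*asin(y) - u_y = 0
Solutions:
 u(y) = C1 + 4*y*asin(y) + 4*sqrt(1 - y^2)


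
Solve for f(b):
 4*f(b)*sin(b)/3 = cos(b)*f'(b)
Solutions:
 f(b) = C1/cos(b)^(4/3)


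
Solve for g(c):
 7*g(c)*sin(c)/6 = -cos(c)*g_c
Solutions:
 g(c) = C1*cos(c)^(7/6)


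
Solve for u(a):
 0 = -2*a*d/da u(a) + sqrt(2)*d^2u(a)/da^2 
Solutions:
 u(a) = C1 + C2*erfi(2^(3/4)*a/2)


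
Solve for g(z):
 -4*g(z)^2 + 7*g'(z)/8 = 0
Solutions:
 g(z) = -7/(C1 + 32*z)


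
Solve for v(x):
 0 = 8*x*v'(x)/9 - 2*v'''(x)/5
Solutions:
 v(x) = C1 + Integral(C2*airyai(60^(1/3)*x/3) + C3*airybi(60^(1/3)*x/3), x)


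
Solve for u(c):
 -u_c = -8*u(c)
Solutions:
 u(c) = C1*exp(8*c)


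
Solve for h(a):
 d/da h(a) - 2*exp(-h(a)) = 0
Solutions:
 h(a) = log(C1 + 2*a)


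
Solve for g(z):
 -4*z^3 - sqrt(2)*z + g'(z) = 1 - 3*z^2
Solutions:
 g(z) = C1 + z^4 - z^3 + sqrt(2)*z^2/2 + z


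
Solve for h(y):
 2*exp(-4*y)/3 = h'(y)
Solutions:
 h(y) = C1 - exp(-4*y)/6


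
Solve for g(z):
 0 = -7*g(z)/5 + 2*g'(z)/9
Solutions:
 g(z) = C1*exp(63*z/10)


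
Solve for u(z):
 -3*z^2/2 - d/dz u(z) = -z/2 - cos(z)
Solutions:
 u(z) = C1 - z^3/2 + z^2/4 + sin(z)


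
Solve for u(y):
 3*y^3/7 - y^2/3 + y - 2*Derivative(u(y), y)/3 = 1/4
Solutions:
 u(y) = C1 + 9*y^4/56 - y^3/6 + 3*y^2/4 - 3*y/8


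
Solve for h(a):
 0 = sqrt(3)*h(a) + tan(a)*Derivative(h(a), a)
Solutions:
 h(a) = C1/sin(a)^(sqrt(3))


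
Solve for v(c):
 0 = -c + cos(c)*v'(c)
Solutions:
 v(c) = C1 + Integral(c/cos(c), c)


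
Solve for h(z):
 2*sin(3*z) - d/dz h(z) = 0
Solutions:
 h(z) = C1 - 2*cos(3*z)/3


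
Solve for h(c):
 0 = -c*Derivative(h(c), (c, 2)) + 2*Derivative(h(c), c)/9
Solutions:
 h(c) = C1 + C2*c^(11/9)


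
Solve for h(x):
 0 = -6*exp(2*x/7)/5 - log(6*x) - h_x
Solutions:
 h(x) = C1 - x*log(x) + x*(1 - log(6)) - 21*exp(2*x/7)/5


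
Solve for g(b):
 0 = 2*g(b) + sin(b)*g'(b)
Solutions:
 g(b) = C1*(cos(b) + 1)/(cos(b) - 1)


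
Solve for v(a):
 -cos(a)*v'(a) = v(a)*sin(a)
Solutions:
 v(a) = C1*cos(a)


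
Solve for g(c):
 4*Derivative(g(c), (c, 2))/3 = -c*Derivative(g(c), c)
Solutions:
 g(c) = C1 + C2*erf(sqrt(6)*c/4)


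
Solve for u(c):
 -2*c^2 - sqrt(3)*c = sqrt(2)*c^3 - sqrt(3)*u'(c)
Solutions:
 u(c) = C1 + sqrt(6)*c^4/12 + 2*sqrt(3)*c^3/9 + c^2/2


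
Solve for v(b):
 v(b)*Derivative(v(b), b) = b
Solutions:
 v(b) = -sqrt(C1 + b^2)
 v(b) = sqrt(C1 + b^2)


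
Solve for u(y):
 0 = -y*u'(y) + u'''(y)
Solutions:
 u(y) = C1 + Integral(C2*airyai(y) + C3*airybi(y), y)


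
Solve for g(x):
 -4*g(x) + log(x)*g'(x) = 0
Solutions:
 g(x) = C1*exp(4*li(x))


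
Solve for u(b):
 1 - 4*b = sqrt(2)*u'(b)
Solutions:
 u(b) = C1 - sqrt(2)*b^2 + sqrt(2)*b/2


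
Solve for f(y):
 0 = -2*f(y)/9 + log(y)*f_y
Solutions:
 f(y) = C1*exp(2*li(y)/9)


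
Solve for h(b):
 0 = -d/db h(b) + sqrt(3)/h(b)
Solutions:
 h(b) = -sqrt(C1 + 2*sqrt(3)*b)
 h(b) = sqrt(C1 + 2*sqrt(3)*b)


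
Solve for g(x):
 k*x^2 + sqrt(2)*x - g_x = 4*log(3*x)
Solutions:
 g(x) = C1 + k*x^3/3 + sqrt(2)*x^2/2 - 4*x*log(x) - x*log(81) + 4*x


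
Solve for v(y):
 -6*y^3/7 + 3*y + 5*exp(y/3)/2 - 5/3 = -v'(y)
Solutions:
 v(y) = C1 + 3*y^4/14 - 3*y^2/2 + 5*y/3 - 15*exp(y/3)/2


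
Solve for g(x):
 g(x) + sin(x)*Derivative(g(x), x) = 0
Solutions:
 g(x) = C1*sqrt(cos(x) + 1)/sqrt(cos(x) - 1)


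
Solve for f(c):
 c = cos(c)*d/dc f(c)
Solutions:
 f(c) = C1 + Integral(c/cos(c), c)


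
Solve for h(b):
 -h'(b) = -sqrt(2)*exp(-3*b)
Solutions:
 h(b) = C1 - sqrt(2)*exp(-3*b)/3


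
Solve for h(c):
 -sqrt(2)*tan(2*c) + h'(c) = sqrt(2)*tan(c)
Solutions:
 h(c) = C1 - sqrt(2)*log(cos(c)) - sqrt(2)*log(cos(2*c))/2


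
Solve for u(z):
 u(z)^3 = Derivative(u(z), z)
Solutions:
 u(z) = -sqrt(2)*sqrt(-1/(C1 + z))/2
 u(z) = sqrt(2)*sqrt(-1/(C1 + z))/2


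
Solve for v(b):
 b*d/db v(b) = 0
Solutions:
 v(b) = C1


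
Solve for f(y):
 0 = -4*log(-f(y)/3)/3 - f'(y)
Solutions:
 3*Integral(1/(log(-_y) - log(3)), (_y, f(y)))/4 = C1 - y


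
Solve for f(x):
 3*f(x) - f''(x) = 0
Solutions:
 f(x) = C1*exp(-sqrt(3)*x) + C2*exp(sqrt(3)*x)


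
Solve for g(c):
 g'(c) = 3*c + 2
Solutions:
 g(c) = C1 + 3*c^2/2 + 2*c


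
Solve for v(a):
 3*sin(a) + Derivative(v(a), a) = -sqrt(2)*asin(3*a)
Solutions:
 v(a) = C1 - sqrt(2)*(a*asin(3*a) + sqrt(1 - 9*a^2)/3) + 3*cos(a)


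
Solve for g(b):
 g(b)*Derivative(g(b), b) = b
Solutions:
 g(b) = -sqrt(C1 + b^2)
 g(b) = sqrt(C1 + b^2)


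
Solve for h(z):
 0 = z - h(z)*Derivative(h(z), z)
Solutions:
 h(z) = -sqrt(C1 + z^2)
 h(z) = sqrt(C1 + z^2)


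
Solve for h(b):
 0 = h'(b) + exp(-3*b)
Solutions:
 h(b) = C1 + exp(-3*b)/3


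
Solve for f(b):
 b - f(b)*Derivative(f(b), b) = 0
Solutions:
 f(b) = -sqrt(C1 + b^2)
 f(b) = sqrt(C1 + b^2)


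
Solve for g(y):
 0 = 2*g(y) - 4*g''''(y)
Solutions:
 g(y) = C1*exp(-2^(3/4)*y/2) + C2*exp(2^(3/4)*y/2) + C3*sin(2^(3/4)*y/2) + C4*cos(2^(3/4)*y/2)


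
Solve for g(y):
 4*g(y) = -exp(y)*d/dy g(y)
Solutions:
 g(y) = C1*exp(4*exp(-y))


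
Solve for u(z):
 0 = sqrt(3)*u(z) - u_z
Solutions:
 u(z) = C1*exp(sqrt(3)*z)


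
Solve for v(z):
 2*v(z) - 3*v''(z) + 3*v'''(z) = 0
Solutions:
 v(z) = C1*exp(z*((3*sqrt(7) + 8)^(-1/3) + 2 + (3*sqrt(7) + 8)^(1/3))/6)*sin(sqrt(3)*z*(-(3*sqrt(7) + 8)^(1/3) + (3*sqrt(7) + 8)^(-1/3))/6) + C2*exp(z*((3*sqrt(7) + 8)^(-1/3) + 2 + (3*sqrt(7) + 8)^(1/3))/6)*cos(sqrt(3)*z*(-(3*sqrt(7) + 8)^(1/3) + (3*sqrt(7) + 8)^(-1/3))/6) + C3*exp(z*(-(3*sqrt(7) + 8)^(1/3) - 1/(3*sqrt(7) + 8)^(1/3) + 1)/3)


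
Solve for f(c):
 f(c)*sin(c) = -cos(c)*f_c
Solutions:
 f(c) = C1*cos(c)


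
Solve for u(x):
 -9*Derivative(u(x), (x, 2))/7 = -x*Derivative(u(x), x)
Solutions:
 u(x) = C1 + C2*erfi(sqrt(14)*x/6)


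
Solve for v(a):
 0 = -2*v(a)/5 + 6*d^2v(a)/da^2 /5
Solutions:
 v(a) = C1*exp(-sqrt(3)*a/3) + C2*exp(sqrt(3)*a/3)


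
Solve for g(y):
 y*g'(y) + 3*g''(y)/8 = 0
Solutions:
 g(y) = C1 + C2*erf(2*sqrt(3)*y/3)


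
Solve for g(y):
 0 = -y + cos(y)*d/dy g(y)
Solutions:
 g(y) = C1 + Integral(y/cos(y), y)


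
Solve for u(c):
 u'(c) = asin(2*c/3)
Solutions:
 u(c) = C1 + c*asin(2*c/3) + sqrt(9 - 4*c^2)/2


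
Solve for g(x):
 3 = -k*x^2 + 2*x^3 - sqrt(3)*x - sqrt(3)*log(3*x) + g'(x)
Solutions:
 g(x) = C1 + k*x^3/3 - x^4/2 + sqrt(3)*x^2/2 + sqrt(3)*x*log(x) - sqrt(3)*x + sqrt(3)*x*log(3) + 3*x


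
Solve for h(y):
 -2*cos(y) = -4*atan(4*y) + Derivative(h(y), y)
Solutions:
 h(y) = C1 + 4*y*atan(4*y) - log(16*y^2 + 1)/2 - 2*sin(y)


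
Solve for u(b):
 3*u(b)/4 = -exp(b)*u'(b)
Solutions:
 u(b) = C1*exp(3*exp(-b)/4)


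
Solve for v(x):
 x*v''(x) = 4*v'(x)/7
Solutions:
 v(x) = C1 + C2*x^(11/7)


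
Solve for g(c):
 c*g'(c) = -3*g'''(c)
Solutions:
 g(c) = C1 + Integral(C2*airyai(-3^(2/3)*c/3) + C3*airybi(-3^(2/3)*c/3), c)


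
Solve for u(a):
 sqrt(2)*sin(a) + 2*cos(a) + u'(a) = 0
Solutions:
 u(a) = C1 - 2*sin(a) + sqrt(2)*cos(a)


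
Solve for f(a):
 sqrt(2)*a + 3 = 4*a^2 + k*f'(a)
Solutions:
 f(a) = C1 - 4*a^3/(3*k) + sqrt(2)*a^2/(2*k) + 3*a/k


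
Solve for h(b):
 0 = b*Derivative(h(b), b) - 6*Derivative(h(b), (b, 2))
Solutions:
 h(b) = C1 + C2*erfi(sqrt(3)*b/6)


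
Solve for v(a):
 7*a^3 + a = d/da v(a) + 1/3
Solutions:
 v(a) = C1 + 7*a^4/4 + a^2/2 - a/3


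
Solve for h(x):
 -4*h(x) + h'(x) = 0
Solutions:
 h(x) = C1*exp(4*x)


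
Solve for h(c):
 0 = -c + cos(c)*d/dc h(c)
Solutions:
 h(c) = C1 + Integral(c/cos(c), c)


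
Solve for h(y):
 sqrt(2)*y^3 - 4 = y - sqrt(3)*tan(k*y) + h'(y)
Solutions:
 h(y) = C1 + sqrt(2)*y^4/4 - y^2/2 - 4*y + sqrt(3)*Piecewise((-log(cos(k*y))/k, Ne(k, 0)), (0, True))


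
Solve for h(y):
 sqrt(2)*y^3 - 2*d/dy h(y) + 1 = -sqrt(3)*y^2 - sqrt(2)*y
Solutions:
 h(y) = C1 + sqrt(2)*y^4/8 + sqrt(3)*y^3/6 + sqrt(2)*y^2/4 + y/2


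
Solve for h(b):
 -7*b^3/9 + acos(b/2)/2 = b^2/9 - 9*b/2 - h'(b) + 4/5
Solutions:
 h(b) = C1 + 7*b^4/36 + b^3/27 - 9*b^2/4 - b*acos(b/2)/2 + 4*b/5 + sqrt(4 - b^2)/2


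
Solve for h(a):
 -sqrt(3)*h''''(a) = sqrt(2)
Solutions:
 h(a) = C1 + C2*a + C3*a^2 + C4*a^3 - sqrt(6)*a^4/72


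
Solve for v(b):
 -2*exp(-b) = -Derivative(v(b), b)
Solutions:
 v(b) = C1 - 2*exp(-b)


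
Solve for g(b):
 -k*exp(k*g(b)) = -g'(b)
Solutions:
 g(b) = Piecewise((log(-1/(C1*k + b*k^2))/k, Ne(k, 0)), (nan, True))
 g(b) = Piecewise((C1 + b*k, Eq(k, 0)), (nan, True))


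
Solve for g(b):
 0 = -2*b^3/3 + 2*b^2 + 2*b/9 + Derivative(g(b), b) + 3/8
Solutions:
 g(b) = C1 + b^4/6 - 2*b^3/3 - b^2/9 - 3*b/8


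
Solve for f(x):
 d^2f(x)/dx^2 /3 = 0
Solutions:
 f(x) = C1 + C2*x


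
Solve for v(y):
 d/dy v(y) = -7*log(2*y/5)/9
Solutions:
 v(y) = C1 - 7*y*log(y)/9 - 7*y*log(2)/9 + 7*y/9 + 7*y*log(5)/9


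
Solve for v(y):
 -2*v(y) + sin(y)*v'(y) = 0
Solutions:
 v(y) = C1*(cos(y) - 1)/(cos(y) + 1)


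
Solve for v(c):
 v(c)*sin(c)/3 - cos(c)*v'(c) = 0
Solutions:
 v(c) = C1/cos(c)^(1/3)


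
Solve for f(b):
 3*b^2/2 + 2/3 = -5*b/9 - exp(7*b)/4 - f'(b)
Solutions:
 f(b) = C1 - b^3/2 - 5*b^2/18 - 2*b/3 - exp(7*b)/28


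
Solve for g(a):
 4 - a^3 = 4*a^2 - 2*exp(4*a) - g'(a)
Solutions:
 g(a) = C1 + a^4/4 + 4*a^3/3 - 4*a - exp(4*a)/2


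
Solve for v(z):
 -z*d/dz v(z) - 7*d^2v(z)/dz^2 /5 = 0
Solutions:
 v(z) = C1 + C2*erf(sqrt(70)*z/14)


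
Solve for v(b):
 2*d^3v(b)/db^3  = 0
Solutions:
 v(b) = C1 + C2*b + C3*b^2


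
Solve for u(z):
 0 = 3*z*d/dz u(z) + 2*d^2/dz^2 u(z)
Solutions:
 u(z) = C1 + C2*erf(sqrt(3)*z/2)


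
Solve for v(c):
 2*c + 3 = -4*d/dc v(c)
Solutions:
 v(c) = C1 - c^2/4 - 3*c/4


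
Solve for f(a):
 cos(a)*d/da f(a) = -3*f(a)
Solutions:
 f(a) = C1*(sin(a) - 1)^(3/2)/(sin(a) + 1)^(3/2)


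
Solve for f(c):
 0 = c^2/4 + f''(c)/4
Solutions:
 f(c) = C1 + C2*c - c^4/12


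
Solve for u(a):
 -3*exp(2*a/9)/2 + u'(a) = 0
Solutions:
 u(a) = C1 + 27*exp(2*a/9)/4


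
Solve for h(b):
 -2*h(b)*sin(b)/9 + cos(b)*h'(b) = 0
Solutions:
 h(b) = C1/cos(b)^(2/9)


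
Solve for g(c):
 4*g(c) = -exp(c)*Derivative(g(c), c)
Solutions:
 g(c) = C1*exp(4*exp(-c))


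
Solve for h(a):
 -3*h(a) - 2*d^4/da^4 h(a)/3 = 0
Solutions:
 h(a) = (C1*sin(2^(1/4)*sqrt(3)*a/2) + C2*cos(2^(1/4)*sqrt(3)*a/2))*exp(-2^(1/4)*sqrt(3)*a/2) + (C3*sin(2^(1/4)*sqrt(3)*a/2) + C4*cos(2^(1/4)*sqrt(3)*a/2))*exp(2^(1/4)*sqrt(3)*a/2)


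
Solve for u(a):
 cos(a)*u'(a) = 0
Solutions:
 u(a) = C1


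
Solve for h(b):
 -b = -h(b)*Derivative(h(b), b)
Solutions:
 h(b) = -sqrt(C1 + b^2)
 h(b) = sqrt(C1 + b^2)


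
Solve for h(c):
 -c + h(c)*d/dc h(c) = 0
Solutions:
 h(c) = -sqrt(C1 + c^2)
 h(c) = sqrt(C1 + c^2)


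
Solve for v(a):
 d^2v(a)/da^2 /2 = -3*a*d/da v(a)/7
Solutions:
 v(a) = C1 + C2*erf(sqrt(21)*a/7)


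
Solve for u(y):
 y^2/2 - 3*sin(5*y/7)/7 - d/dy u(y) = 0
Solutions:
 u(y) = C1 + y^3/6 + 3*cos(5*y/7)/5


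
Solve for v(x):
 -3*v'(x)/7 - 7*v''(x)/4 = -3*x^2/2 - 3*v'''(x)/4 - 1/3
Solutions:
 v(x) = C1 + C2*exp(x*(49 - sqrt(3409))/42) + C3*exp(x*(49 + sqrt(3409))/42) + 7*x^3/6 - 343*x^2/24 + 18683*x/144


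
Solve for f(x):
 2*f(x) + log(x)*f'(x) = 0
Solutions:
 f(x) = C1*exp(-2*li(x))


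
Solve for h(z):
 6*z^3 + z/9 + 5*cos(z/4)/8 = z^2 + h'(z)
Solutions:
 h(z) = C1 + 3*z^4/2 - z^3/3 + z^2/18 + 5*sin(z/4)/2


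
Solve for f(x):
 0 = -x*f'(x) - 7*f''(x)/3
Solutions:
 f(x) = C1 + C2*erf(sqrt(42)*x/14)


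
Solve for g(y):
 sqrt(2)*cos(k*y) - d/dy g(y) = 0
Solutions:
 g(y) = C1 + sqrt(2)*sin(k*y)/k


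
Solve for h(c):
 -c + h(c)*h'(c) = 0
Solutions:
 h(c) = -sqrt(C1 + c^2)
 h(c) = sqrt(C1 + c^2)


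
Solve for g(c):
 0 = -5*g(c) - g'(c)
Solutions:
 g(c) = C1*exp(-5*c)


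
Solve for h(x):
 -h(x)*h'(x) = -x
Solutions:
 h(x) = -sqrt(C1 + x^2)
 h(x) = sqrt(C1 + x^2)


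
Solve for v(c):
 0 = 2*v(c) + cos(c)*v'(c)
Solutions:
 v(c) = C1*(sin(c) - 1)/(sin(c) + 1)


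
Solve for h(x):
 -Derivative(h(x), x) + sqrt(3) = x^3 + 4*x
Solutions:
 h(x) = C1 - x^4/4 - 2*x^2 + sqrt(3)*x


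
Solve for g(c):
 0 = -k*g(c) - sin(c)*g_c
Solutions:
 g(c) = C1*exp(k*(-log(cos(c) - 1) + log(cos(c) + 1))/2)


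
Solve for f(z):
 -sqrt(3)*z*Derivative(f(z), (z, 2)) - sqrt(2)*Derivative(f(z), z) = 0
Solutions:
 f(z) = C1 + C2*z^(1 - sqrt(6)/3)


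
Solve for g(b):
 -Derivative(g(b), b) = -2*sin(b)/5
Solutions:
 g(b) = C1 - 2*cos(b)/5


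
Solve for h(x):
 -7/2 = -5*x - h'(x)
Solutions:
 h(x) = C1 - 5*x^2/2 + 7*x/2


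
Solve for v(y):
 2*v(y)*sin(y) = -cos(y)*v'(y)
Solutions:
 v(y) = C1*cos(y)^2


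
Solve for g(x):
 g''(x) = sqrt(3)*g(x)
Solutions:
 g(x) = C1*exp(-3^(1/4)*x) + C2*exp(3^(1/4)*x)


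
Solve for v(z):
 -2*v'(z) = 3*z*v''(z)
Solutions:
 v(z) = C1 + C2*z^(1/3)


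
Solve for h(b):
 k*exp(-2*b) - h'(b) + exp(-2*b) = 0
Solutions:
 h(b) = C1 - k*exp(-2*b)/2 - exp(-2*b)/2


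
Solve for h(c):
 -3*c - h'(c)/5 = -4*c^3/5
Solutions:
 h(c) = C1 + c^4 - 15*c^2/2


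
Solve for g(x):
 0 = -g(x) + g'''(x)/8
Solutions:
 g(x) = C3*exp(2*x) + (C1*sin(sqrt(3)*x) + C2*cos(sqrt(3)*x))*exp(-x)


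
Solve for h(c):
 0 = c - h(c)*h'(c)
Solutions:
 h(c) = -sqrt(C1 + c^2)
 h(c) = sqrt(C1 + c^2)


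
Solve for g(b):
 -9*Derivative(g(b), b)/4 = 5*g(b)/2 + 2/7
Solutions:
 g(b) = C1*exp(-10*b/9) - 4/35


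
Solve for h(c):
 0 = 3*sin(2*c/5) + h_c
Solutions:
 h(c) = C1 + 15*cos(2*c/5)/2


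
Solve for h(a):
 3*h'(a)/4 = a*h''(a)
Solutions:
 h(a) = C1 + C2*a^(7/4)


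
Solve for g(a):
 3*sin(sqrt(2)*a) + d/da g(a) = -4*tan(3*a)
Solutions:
 g(a) = C1 + 4*log(cos(3*a))/3 + 3*sqrt(2)*cos(sqrt(2)*a)/2


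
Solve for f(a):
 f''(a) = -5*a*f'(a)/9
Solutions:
 f(a) = C1 + C2*erf(sqrt(10)*a/6)
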